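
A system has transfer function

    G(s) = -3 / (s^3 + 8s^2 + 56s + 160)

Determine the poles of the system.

s = -2 + 6j, -2 - 6j, -4

The poles are the roots of the denominator s^3 + 8s^2 + 56s + 160 = 0.
Trying s = -4: the polynomial evaluates to 0, so (s + 4) is a factor.
Dividing out leaves s^2 + 4s + 40 = 0.
The quadratic formula then gives s = -2 ± 6j.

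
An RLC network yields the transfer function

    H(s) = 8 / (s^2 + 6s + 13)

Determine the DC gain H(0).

H(0) = 8/13 ≈ 0.6154

At s = 0 each factor (s + a) contributes a and each (s^2 + bs + c) contributes c.
H(0) = 8·1 / ((13)) = 8/13 = 8/13.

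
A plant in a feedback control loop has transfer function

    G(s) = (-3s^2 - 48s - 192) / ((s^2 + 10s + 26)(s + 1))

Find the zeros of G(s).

Set the numerator to zero: -3s^2 - 48s - 192 = 0, i.e. -3·(s^2 + 16s + 64) = 0.
Factoring: (s + 8)^2 = 0.

s = -8, -8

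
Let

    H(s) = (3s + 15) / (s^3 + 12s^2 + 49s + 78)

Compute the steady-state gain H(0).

H(0) = 5/26 ≈ 0.1923

Set s = 0: H(0) = (15) / (78) = 5/26.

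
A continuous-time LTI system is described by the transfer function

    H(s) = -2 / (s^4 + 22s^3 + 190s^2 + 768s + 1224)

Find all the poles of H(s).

s = -5 + 3j, -5 - 3j, -6, -6

The poles are the roots of the denominator s^4 + 22s^3 + 190s^2 + 768s + 1224 = 0.
Trying s = -6: the polynomial evaluates to 0, so (s + 6) is a factor.
Dividing out leaves s^3 + 16s^2 + 94s + 204 = 0.
This factors further as (s^2 + 10s + 34)(s + 6) = 0.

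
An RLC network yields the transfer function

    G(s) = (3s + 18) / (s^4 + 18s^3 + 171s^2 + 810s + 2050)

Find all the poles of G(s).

s = -5 + 5j, -5 - 5j, -4 + 5j, -4 - 5j

The poles are the roots of the denominator s^4 + 18s^3 + 171s^2 + 810s + 2050 = 0.
No real roots exist; factor into two real quadratics: (s^2 + 10s + 50)(s^2 + 8s + 41) = 0.
Each quadratic gives a conjugate pair via the quadratic formula.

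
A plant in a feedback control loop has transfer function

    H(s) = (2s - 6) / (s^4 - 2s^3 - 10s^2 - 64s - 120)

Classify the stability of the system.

unstable

The denominator s^4 - 2s^3 - 10s^2 - 64s - 120 factors as (s + 2)(s^2 + 2s + 10)(s - 6), giving poles at s = -2, -1 ± 3j, 6.
Since the pole(s) at s = 6 lie in the right half-plane, the system is unstable.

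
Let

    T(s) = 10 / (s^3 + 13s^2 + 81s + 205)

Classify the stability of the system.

stable

The denominator s^3 + 13s^2 + 81s + 205 factors as (s^2 + 8s + 41)(s + 5), giving poles at s = -4 ± 5j, -5.
Since all poles lie strictly in the left half-plane, the system is stable.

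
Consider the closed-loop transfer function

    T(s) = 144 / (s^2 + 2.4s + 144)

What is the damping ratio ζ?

Compare the denominator to the standard form s^2 + 2ζωₙs + ωₙ².
ωₙ² = 144, so ωₙ = 12 rad/s.
2ζωₙ = 2.4, so ζ = 2.4/(2·12) = 0.1.
With ζ = 0.1 the response is underdamped.

ζ = 0.1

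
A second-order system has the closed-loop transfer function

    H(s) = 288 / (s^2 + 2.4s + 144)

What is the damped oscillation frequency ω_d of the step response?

ω_d ≈ 11.94 rad/s

Comparing s^2 + 2.4s + 144 to s^2 + 2ζωₙs + ωₙ²: ωₙ = 12 rad/s and ζ = 2.4/(2·12) = 0.1.
ζωₙ = 2.4/2 = 1.2, so ω_d = ωₙ√(1−ζ²) = √(ωₙ² − (ζωₙ)²) = √(144 − 1.2²) = √142.56 ≈ 11.94 rad/s.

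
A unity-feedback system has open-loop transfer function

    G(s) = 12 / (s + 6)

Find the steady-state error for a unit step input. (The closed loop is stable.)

e_ss = 0.3333

G(s) has no poles at the origin.
This is a Type 0 system. Kp = lim_{s→0} G(s) = 12/6 = 2.
e_ss = 1/(1 + Kp) = 1/(1 + 2) = 1/3 ≈ 0.3333.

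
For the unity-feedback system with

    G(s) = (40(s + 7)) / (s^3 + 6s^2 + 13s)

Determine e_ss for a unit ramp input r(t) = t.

G(s) has one pole at the origin.
This is a Type 1 system. Kv = lim_{s→0} s·G(s) = 280/13.
e_ss = 1/Kv = 1/(280/13) = 13/280 ≈ 0.04643.

e_ss = 0.04643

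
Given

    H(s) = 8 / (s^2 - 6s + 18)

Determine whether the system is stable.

unstable

The poles can be read from the denominator factors: s = 3 ± 3j.
Since the pole(s) at s = 3 + 3j, 3 - 3j lie in the right half-plane, the system is unstable.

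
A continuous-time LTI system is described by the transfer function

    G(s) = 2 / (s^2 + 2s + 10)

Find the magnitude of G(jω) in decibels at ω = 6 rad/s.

|G(j6)|_dB ≈ -23.1 dB

Substitute s = j6: numerator = 2, denominator = -26 + j12.
|G(j6)| = |2| / |-26 + j12| = 2 / 28.636 ≈ 0.06984.
In decibels: 20·log₁₀(0.06984) ≈ -23.1 dB.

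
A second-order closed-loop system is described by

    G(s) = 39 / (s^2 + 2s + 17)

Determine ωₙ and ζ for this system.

Compare the denominator to the standard form s^2 + 2ζωₙs + ωₙ².
ωₙ² = 17, so ωₙ = √17 ≈ 4.123 rad/s.
2ζωₙ = 2, so ζ = 2/(2·√17) ≈ 0.2425.

ωₙ ≈ 4.123 rad/s, ζ ≈ 0.2425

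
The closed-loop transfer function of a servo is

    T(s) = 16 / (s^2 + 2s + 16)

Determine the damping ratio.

Compare the denominator to the standard form s^2 + 2ζωₙs + ωₙ².
ωₙ² = 16, so ωₙ = 4 rad/s.
2ζωₙ = 2, so ζ = 2/(2·4) = 0.25.
With ζ = 0.25 the response is underdamped.

ζ = 0.25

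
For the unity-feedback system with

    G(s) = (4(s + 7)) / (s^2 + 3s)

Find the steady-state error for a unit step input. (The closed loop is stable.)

G(s) has one pole at the origin.
This is a Type 1 system; for a step input the steady-state error is zero.

e_ss = 0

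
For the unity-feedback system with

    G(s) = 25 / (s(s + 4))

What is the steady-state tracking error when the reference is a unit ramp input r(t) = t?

e_ss = 0.1600

G(s) has one pole at the origin.
This is a Type 1 system. Kv = lim_{s→0} s·G(s) = 25/4.
e_ss = 1/Kv = 1/(25/4) = 4/25 ≈ 0.1600.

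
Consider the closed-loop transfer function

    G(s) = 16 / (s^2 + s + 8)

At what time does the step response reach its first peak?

Comparing s^2 + s + 8 to s^2 + 2ζωₙs + ωₙ²: ωₙ = √8 ≈ 2.828 rad/s and ζ = 1/(2·√8) ≈ 0.1768.
ζωₙ = 1/2 = 0.5, so ω_d = ωₙ√(1−ζ²) = √(ωₙ² − (ζωₙ)²) = √(8 − 0.5²) = √7.75 ≈ 2.784 rad/s.
t_p = π/ω_d = π/2.784 ≈ 1.128 s.

t_p ≈ 1.128 s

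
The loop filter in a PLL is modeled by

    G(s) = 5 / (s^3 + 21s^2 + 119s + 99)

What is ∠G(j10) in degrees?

At s = j10: numerator = 5, denominator = -2001 + j190.
∠G = ∠num − ∠den = 0° − (174.58°) = -174.6°.

∠G(j10) ≈ -174.6°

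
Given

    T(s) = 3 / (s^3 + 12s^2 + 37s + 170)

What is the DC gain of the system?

T(0) = 3/170 ≈ 0.01765

Set s = 0: T(0) = (3) / (170) = 3/170.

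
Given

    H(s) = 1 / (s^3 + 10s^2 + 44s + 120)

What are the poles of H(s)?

s = -2 + 4j, -2 - 4j, -6

The poles are the roots of the denominator s^3 + 10s^2 + 44s + 120 = 0.
Trying s = -6: the polynomial evaluates to 0, so (s + 6) is a factor.
Dividing out leaves s^2 + 4s + 20 = 0.
The quadratic formula then gives s = -2 ± 4j.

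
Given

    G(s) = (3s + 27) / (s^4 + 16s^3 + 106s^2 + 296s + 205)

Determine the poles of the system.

s = -5 ± 4j, -1, -5

The poles are the roots of the denominator s^4 + 16s^3 + 106s^2 + 296s + 205 = 0.
Trying s = -1: the polynomial evaluates to 0, so (s + 1) is a factor.
Dividing out leaves s^3 + 15s^2 + 91s + 205 = 0.
This factors further as (s^2 + 10s + 41)(s + 5) = 0.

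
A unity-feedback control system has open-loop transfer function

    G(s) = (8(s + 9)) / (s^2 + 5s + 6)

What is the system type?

Type 0

The denominator has no factor of s at the origin — no free integrator — so this is a Type 0 system.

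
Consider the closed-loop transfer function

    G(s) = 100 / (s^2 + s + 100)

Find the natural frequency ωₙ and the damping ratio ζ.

ωₙ = 10 rad/s, ζ = 0.05

Compare the denominator to the standard form s^2 + 2ζωₙs + ωₙ².
ωₙ² = 100, so ωₙ = 10 rad/s.
2ζωₙ = 1, so ζ = 1/(2·10) = 0.05.
With ζ = 0.05 the response is underdamped.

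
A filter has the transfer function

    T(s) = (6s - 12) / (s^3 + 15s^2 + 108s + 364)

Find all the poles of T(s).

s = -4 ± 6j, -7

The poles are the roots of the denominator s^3 + 15s^2 + 108s + 364 = 0.
Trying s = -7: the polynomial evaluates to 0, so (s + 7) is a factor.
Dividing out leaves s^2 + 8s + 52 = 0.
The quadratic formula then gives s = -4 ± 6j.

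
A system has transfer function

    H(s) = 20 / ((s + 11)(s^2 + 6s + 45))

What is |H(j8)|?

Substitute s = j8: numerator = 20, denominator = -593 + j376.
|H(j8)| = |20| / |-593 + j376| = 20 / 702.16 ≈ 0.02848.

|H(j8)| ≈ 0.02848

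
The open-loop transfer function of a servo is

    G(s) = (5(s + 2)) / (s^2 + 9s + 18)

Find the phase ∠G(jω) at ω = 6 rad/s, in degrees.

∠G(j6) ≈ -36.87°

At s = j6: numerator = 10 + j30, denominator = -18 + j54.
∠G = ∠num − ∠den = 71.565° − (108.43°) = -36.87°.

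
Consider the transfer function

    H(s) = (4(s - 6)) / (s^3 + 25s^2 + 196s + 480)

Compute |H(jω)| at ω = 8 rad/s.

|H(j8)| ≈ 0.02599

Substitute s = j8: numerator = -24 + j32, denominator = -1120 + j1056.
|H(j8)| = |-24 + j32| / |-1120 + j1056| = 40 / 1539.3 ≈ 0.02599.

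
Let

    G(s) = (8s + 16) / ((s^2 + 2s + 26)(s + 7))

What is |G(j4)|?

Substitute s = j4: numerator = 16 + j32, denominator = 38 + j96.
|G(j4)| = |16 + j32| / |38 + j96| = 35.777 / 103.25 ≈ 0.3465.

|G(j4)| ≈ 0.3465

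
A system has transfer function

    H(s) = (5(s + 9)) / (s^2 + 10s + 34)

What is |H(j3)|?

|H(j3)| ≈ 1.215

Substitute s = j3: numerator = 45 + j15, denominator = 25 + j30.
|H(j3)| = |45 + j15| / |25 + j30| = 47.434 / 39.051 ≈ 1.215.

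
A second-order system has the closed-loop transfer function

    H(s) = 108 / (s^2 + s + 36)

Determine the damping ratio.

ζ ≈ 0.08333

Compare the denominator to the standard form s^2 + 2ζωₙs + ωₙ².
ωₙ² = 36, so ωₙ = 6 rad/s.
2ζωₙ = 1, so ζ = 1/(2·6) ≈ 0.08333.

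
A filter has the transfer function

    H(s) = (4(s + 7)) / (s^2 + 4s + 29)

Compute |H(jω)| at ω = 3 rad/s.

Substitute s = j3: numerator = 28 + j12, denominator = 20 + j12.
|H(j3)| = |28 + j12| / |20 + j12| = 30.463 / 23.324 ≈ 1.306.

|H(j3)| ≈ 1.306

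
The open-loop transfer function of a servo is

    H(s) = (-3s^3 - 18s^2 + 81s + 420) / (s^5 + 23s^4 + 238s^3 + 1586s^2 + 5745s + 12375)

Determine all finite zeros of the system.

s = -7, -4, 5

Set the numerator to zero: -3s^3 - 18s^2 + 81s + 420 = 0, i.e. -3·(s^3 + 6s^2 - 27s - 140) = 0.
Factoring: (s + 7)(s + 4)(s - 5) = 0.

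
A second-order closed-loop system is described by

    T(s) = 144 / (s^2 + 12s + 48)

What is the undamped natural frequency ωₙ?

Compare the denominator to the standard form s^2 + 2ζωₙs + ωₙ².
ωₙ² = 48, so ωₙ = √48 ≈ 6.928 rad/s.

ωₙ ≈ 6.928 rad/s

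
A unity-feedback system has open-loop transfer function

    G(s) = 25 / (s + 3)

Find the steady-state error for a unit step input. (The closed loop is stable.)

G(s) has no poles at the origin.
This is a Type 0 system. Kp = lim_{s→0} G(s) = 25/3.
e_ss = 1/(1 + Kp) = 1/(1 + 25/3) = 3/28 ≈ 0.1071.

e_ss = 0.1071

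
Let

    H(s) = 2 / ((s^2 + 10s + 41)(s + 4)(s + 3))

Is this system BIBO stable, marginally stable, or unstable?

stable

The poles can be read from the denominator factors: s = -5 ± 4j, -4, -3.
Since all poles lie strictly in the left half-plane, the system is stable.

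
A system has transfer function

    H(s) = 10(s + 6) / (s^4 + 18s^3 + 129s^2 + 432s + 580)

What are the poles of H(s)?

The poles are the roots of the denominator s^4 + 18s^3 + 129s^2 + 432s + 580 = 0.
No real roots exist; factor into two real quadratics: (s^2 + 8s + 20)(s^2 + 10s + 29) = 0.
Each quadratic gives a conjugate pair via the quadratic formula.

s = -4 ± 2j, -5 ± 2j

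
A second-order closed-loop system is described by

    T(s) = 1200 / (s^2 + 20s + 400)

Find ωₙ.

Compare the denominator to the standard form s^2 + 2ζωₙs + ωₙ².
ωₙ² = 400, so ωₙ = 20 rad/s.

ωₙ = 20 rad/s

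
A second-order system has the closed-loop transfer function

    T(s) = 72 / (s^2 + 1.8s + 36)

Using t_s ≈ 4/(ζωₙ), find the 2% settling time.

Comparing s^2 + 1.8s + 36 to s^2 + 2ζωₙs + ωₙ²: ωₙ = 6 rad/s and ζ = 1.8/(2·6) = 0.15.
ζωₙ = 1.8/2 = 0.9, so t_s ≈ 4/(ζωₙ) = 4/0.9 ≈ 4.444 s.

t_s ≈ 4.444 s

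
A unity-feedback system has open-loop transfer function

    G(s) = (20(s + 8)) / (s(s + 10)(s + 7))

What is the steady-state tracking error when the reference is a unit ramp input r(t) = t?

G(s) has one pole at the origin.
This is a Type 1 system. Kv = lim_{s→0} s·G(s) = 160/70 = 16/7.
e_ss = 1/Kv = 1/(16/7) = 7/16 ≈ 0.4375.

e_ss = 0.4375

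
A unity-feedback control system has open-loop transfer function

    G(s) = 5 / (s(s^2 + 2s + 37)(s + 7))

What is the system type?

The denominator has 1 factor of s at the origin (free integrator), so this is a Type 1 system.

Type 1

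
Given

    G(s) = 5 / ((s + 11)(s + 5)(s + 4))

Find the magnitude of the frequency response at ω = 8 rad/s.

Substitute s = j8: numerator = 5, denominator = -1060 + j440.
|G(j8)| = |5| / |-1060 + j440| = 5 / 1147.7 ≈ 0.004357.

|G(j8)| ≈ 0.004357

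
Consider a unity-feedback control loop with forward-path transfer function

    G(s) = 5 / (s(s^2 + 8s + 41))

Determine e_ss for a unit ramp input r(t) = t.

e_ss = 8.200

G(s) has one pole at the origin.
This is a Type 1 system. Kv = lim_{s→0} s·G(s) = 5/41.
e_ss = 1/Kv = 1/(5/41) = 41/5 ≈ 8.200.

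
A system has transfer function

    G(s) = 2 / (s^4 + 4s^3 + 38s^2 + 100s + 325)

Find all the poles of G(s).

The poles are the roots of the denominator s^4 + 4s^3 + 38s^2 + 100s + 325 = 0.
No real roots exist; factor into two real quadratics: (s^2 + 25)(s^2 + 4s + 13) = 0.
Each quadratic gives a conjugate pair via the quadratic formula.

s = ±5j, -2 ± 3j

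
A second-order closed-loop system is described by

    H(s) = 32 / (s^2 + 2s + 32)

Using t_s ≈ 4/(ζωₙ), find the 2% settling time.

Comparing s^2 + 2s + 32 to s^2 + 2ζωₙs + ωₙ²: ωₙ = √32 ≈ 5.657 rad/s and ζ = 2/(2·√32) ≈ 0.1768.
ζωₙ = 2/2 = 1, so t_s ≈ 4/(ζωₙ) = 4/1 = 4 s.

t_s ≈ 4 s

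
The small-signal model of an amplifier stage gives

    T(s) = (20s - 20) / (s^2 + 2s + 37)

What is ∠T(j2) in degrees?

∠T(j2) ≈ 109.7°

At s = j2: numerator = -20 + j40, denominator = 33 + j4.
∠T = ∠num − ∠den = 116.57° − (6.9112°) = 109.7°.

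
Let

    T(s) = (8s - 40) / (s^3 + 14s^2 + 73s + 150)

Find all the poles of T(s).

s = -4 + 3j, -4 - 3j, -6

The poles are the roots of the denominator s^3 + 14s^2 + 73s + 150 = 0.
Trying s = -6: the polynomial evaluates to 0, so (s + 6) is a factor.
Dividing out leaves s^2 + 8s + 25 = 0.
The quadratic formula then gives s = -4 ± 3j.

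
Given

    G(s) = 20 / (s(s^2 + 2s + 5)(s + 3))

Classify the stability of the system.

marginally stable

The poles can be read from the denominator factors: s = 0, -1 ± 2j, -3.
Since the simple pole(s) at s = 0 lie on the jω-axis with none in the right half-plane, the system is marginally stable.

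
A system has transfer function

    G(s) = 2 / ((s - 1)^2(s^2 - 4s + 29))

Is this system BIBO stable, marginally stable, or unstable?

The poles can be read from the denominator factors: s = 1, 1, 2 + 5j, 2 - 5j.
Since the pole(s) at s = 1, 1, 2 + 5j, 2 - 5j lie in the right half-plane, the system is unstable.

unstable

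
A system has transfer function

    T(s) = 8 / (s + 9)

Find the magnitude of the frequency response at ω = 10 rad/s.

|T(j10)| ≈ 0.5946

Substitute s = j10: numerator = 8, denominator = 9 + j10.
|T(j10)| = |8| / |9 + j10| = 8 / 13.454 ≈ 0.5946.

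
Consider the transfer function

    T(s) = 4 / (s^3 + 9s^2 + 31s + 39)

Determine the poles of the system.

The poles are the roots of the denominator s^3 + 9s^2 + 31s + 39 = 0.
Trying s = -3: the polynomial evaluates to 0, so (s + 3) is a factor.
Dividing out leaves s^2 + 6s + 13 = 0.
The quadratic formula then gives s = -3 ± 2j.

s = -3 + 2j, -3 - 2j, -3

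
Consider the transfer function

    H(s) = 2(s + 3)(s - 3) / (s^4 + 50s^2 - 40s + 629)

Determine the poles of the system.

s = 1 + 4j, 1 - 4j, -1 + 6j, -1 - 6j

The poles are the roots of the denominator s^4 + 50s^2 - 40s + 629 = 0.
No real roots exist; factor into two real quadratics: (s^2 - 2s + 17)(s^2 + 2s + 37) = 0.
Each quadratic gives a conjugate pair via the quadratic formula.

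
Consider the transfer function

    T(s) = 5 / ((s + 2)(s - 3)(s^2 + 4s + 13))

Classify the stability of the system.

unstable

The poles can be read from the denominator factors: s = -2, 3, -2 + 3j, -2 - 3j.
Since the pole(s) at s = 3 lie in the right half-plane, the system is unstable.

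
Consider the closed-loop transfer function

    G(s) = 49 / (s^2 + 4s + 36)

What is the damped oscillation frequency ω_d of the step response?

Comparing s^2 + 4s + 36 to s^2 + 2ζωₙs + ωₙ²: ωₙ = 6 rad/s and ζ = 4/(2·6) ≈ 0.3333.
ζωₙ = 4/2 = 2, so ω_d = ωₙ√(1−ζ²) = √(ωₙ² − (ζωₙ)²) = √(36 − 2²) = √32 ≈ 5.657 rad/s.

ω_d ≈ 5.657 rad/s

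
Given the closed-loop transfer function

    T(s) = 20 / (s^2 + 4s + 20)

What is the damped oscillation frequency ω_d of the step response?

ω_d = 4 rad/s

Comparing s^2 + 4s + 20 to s^2 + 2ζωₙs + ωₙ²: ωₙ = √20 ≈ 4.472 rad/s and ζ = 4/(2·√20) ≈ 0.4472.
ζωₙ = 4/2 = 2, so ω_d = ωₙ√(1−ζ²) = √(ωₙ² − (ζωₙ)²) = √(20 − 2²) = √16 = 4 rad/s.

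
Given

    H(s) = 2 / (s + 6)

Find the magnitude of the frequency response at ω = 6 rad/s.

|H(j6)| ≈ 0.2357

Substitute s = j6: numerator = 2, denominator = 6 + j6.
|H(j6)| = |2| / |6 + j6| = 2 / 8.4853 ≈ 0.2357.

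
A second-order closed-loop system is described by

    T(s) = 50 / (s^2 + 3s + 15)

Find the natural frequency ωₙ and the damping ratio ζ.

Compare the denominator to the standard form s^2 + 2ζωₙs + ωₙ².
ωₙ² = 15, so ωₙ = √15 ≈ 3.873 rad/s.
2ζωₙ = 3, so ζ = 3/(2·√15) ≈ 0.3873.

ωₙ ≈ 3.873 rad/s, ζ ≈ 0.3873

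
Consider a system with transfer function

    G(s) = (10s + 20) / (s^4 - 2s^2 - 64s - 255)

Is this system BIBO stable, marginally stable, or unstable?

unstable

The denominator s^4 - 2s^2 - 64s - 255 factors as (s - 5)(s^2 + 2s + 17)(s + 3), giving poles at s = 5, -1 + 4j, -1 - 4j, -3.
Since the pole(s) at s = 5 lie in the right half-plane, the system is unstable.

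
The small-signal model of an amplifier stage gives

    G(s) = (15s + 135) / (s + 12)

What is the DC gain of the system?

Set s = 0: G(0) = (135) / (12) = 45/4.

G(0) = 45/4 ≈ 11.25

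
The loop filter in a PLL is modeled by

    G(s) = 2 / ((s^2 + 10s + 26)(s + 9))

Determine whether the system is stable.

The poles can be read from the denominator factors: s = -5 ± j, -9.
Since all poles lie strictly in the left half-plane, the system is stable.

stable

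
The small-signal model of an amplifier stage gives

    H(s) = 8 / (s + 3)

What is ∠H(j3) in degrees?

At s = j3: numerator = 8, denominator = 3 + j3.
∠H = ∠num − ∠den = 0° − (45°) = -45°.

∠H(j3) ≈ -45°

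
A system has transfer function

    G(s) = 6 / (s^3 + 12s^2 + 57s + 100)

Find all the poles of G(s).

s = -4 ± 3j, -4

The poles are the roots of the denominator s^3 + 12s^2 + 57s + 100 = 0.
Trying s = -4: the polynomial evaluates to 0, so (s + 4) is a factor.
Dividing out leaves s^2 + 8s + 25 = 0.
The quadratic formula then gives s = -4 ± 3j.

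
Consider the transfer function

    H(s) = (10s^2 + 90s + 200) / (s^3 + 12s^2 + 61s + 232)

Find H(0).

H(0) = 25/29 ≈ 0.8621

Set s = 0: H(0) = (200) / (232) = 25/29.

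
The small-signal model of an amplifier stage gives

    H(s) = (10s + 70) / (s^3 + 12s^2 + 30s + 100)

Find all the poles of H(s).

The poles are the roots of the denominator s^3 + 12s^2 + 30s + 100 = 0.
Trying s = -10: the polynomial evaluates to 0, so (s + 10) is a factor.
Dividing out leaves s^2 + 2s + 10 = 0.
The quadratic formula then gives s = -1 ± 3j.

s = -1 ± 3j, -10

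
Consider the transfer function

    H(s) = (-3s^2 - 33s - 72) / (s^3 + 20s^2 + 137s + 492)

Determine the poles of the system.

s = -4 + 5j, -4 - 5j, -12

The poles are the roots of the denominator s^3 + 20s^2 + 137s + 492 = 0.
Trying s = -12: the polynomial evaluates to 0, so (s + 12) is a factor.
Dividing out leaves s^2 + 8s + 41 = 0.
The quadratic formula then gives s = -4 ± 5j.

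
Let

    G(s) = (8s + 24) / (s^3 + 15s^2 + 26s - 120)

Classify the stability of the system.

unstable

The denominator s^3 + 15s^2 + 26s - 120 factors as (s + 12)(s - 2)(s + 5), giving poles at s = -12, 2, -5.
Since the pole(s) at s = 2 lie in the right half-plane, the system is unstable.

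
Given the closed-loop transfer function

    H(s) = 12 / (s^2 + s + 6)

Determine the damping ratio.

Compare the denominator to the standard form s^2 + 2ζωₙs + ωₙ².
ωₙ² = 6, so ωₙ = √6 ≈ 2.449 rad/s.
2ζωₙ = 1, so ζ = 1/(2·√6) ≈ 0.2041.
With ζ = 0.2041 the response is underdamped.

ζ ≈ 0.2041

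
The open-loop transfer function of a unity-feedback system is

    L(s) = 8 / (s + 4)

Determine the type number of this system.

The denominator has no factor of s at the origin — no free integrator — so this is a Type 0 system.

Type 0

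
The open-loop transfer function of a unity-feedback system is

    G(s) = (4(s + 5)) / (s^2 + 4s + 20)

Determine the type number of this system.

The denominator has no factor of s at the origin — no free integrator — so this is a Type 0 system.

Type 0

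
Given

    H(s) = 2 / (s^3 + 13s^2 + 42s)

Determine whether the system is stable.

marginally stable

The denominator s^3 + 13s^2 + 42s factors as s(s + 7)(s + 6), giving poles at s = 0, -7, -6.
Since the simple pole(s) at s = 0 lie on the jω-axis with none in the right half-plane, the system is marginally stable.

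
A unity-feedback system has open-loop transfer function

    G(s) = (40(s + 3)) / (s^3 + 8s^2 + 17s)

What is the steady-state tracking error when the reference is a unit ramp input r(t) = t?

e_ss = 0.1417

G(s) has one pole at the origin.
This is a Type 1 system. Kv = lim_{s→0} s·G(s) = 120/17.
e_ss = 1/Kv = 1/(120/17) = 17/120 ≈ 0.1417.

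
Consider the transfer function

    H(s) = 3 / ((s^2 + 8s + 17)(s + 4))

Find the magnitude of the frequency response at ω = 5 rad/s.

Substitute s = j5: numerator = 3, denominator = -232 + j120.
|H(j5)| = |3| / |-232 + j120| = 3 / 261.20 ≈ 0.01149.

|H(j5)| ≈ 0.01149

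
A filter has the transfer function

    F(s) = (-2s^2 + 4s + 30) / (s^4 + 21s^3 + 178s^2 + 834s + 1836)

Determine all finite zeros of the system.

s = -3, 5

Set the numerator to zero: -2s^2 + 4s + 30 = 0, i.e. -2·(s^2 - 2s - 15) = 0.
Factoring: (s + 3)(s - 5) = 0.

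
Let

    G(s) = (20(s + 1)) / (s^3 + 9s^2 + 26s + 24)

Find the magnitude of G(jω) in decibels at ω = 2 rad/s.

|G(j2)|_dB ≈ -0.170 dB

Substitute s = j2: numerator = 20 + j40, denominator = -12 + j44.
|G(j2)| = |20 + j40| / |-12 + j44| = 44.721 / 45.607 ≈ 0.9806.
In decibels: 20·log₁₀(0.9806) ≈ -0.170 dB.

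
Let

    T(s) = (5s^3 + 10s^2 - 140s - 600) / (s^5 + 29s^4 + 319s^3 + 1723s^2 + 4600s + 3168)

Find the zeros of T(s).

s = -4 + 2j, -4 - 2j, 6

Set the numerator to zero: 5s^3 + 10s^2 - 140s - 600 = 0, i.e. 5·(s^3 + 2s^2 - 28s - 120) = 0.
Factoring: (s^2 + 8s + 20)(s - 6) = 0.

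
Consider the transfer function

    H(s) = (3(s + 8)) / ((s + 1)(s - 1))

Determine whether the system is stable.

The poles can be read from the denominator factors: s = -1, 1.
Since the pole(s) at s = 1 lie in the right half-plane, the system is unstable.

unstable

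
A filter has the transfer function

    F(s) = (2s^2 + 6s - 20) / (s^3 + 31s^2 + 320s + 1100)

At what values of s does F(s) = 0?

Set the numerator to zero: 2s^2 + 6s - 20 = 0, i.e. 2·(s^2 + 3s - 10) = 0.
Factoring: (s + 5)(s - 2) = 0.

s = -5, 2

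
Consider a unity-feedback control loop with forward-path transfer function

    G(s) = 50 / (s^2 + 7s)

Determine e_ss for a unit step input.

G(s) has one pole at the origin.
This is a Type 1 system; for a step input the steady-state error is zero.

e_ss = 0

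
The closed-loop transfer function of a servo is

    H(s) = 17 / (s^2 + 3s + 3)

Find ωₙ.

Compare the denominator to the standard form s^2 + 2ζωₙs + ωₙ².
ωₙ² = 3, so ωₙ = √3 ≈ 1.732 rad/s.

ωₙ ≈ 1.732 rad/s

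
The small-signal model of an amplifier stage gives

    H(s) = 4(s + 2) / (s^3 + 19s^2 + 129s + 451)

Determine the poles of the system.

s = -4 + 5j, -4 - 5j, -11

The poles are the roots of the denominator s^3 + 19s^2 + 129s + 451 = 0.
Trying s = -11: the polynomial evaluates to 0, so (s + 11) is a factor.
Dividing out leaves s^2 + 8s + 41 = 0.
The quadratic formula then gives s = -4 ± 5j.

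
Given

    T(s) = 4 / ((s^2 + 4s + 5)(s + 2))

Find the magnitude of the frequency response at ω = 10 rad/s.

|T(j10)| ≈ 0.003805

Substitute s = j10: numerator = 4, denominator = -590 - j870.
|T(j10)| = |4| / |-590 - j870| = 4 / 1051.2 ≈ 0.003805.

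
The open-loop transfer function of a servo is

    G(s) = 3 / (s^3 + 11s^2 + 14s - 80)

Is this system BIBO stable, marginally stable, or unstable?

unstable

The denominator s^3 + 11s^2 + 14s - 80 factors as (s + 5)(s - 2)(s + 8), giving poles at s = -5, 2, -8.
Since the pole(s) at s = 2 lie in the right half-plane, the system is unstable.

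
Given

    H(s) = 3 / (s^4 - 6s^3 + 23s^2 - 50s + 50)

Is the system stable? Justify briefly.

The denominator s^4 - 6s^3 + 23s^2 - 50s + 50 factors as (s^2 - 4s + 5)(s^2 - 2s + 10), giving poles at s = 2 + j, 2 - j, 1 + 3j, 1 - 3j.
Since the pole(s) at s = 2 + j, 2 - j, 1 + 3j, 1 - 3j lie in the right half-plane, the system is unstable.

unstable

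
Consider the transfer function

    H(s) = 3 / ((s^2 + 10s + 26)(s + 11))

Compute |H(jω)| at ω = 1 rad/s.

|H(j1)| ≈ 0.01009

Substitute s = j1: numerator = 3, denominator = 265 + j135.
|H(j1)| = |3| / |265 + j135| = 3 / 297.41 ≈ 0.01009.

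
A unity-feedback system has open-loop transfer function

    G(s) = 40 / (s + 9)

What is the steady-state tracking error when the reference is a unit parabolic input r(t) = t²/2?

e_ss = ∞

G(s) has no poles at the origin.
This is a Type 0 system; Ka = lim_{s→0} s^2·G(s) = 0, so the steady-state error for a parabola input is infinite.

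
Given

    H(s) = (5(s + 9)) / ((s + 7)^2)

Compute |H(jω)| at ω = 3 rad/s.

Substitute s = j3: numerator = 45 + j15, denominator = 40 + j42.
|H(j3)| = |45 + j15| / |40 + j42| = 47.434 / 58 ≈ 0.8178.

|H(j3)| ≈ 0.8178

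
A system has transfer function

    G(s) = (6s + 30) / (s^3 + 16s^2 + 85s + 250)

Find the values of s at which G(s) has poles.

The poles are the roots of the denominator s^3 + 16s^2 + 85s + 250 = 0.
Trying s = -10: the polynomial evaluates to 0, so (s + 10) is a factor.
Dividing out leaves s^2 + 6s + 25 = 0.
The quadratic formula then gives s = -3 ± 4j.

s = -3 ± 4j, -10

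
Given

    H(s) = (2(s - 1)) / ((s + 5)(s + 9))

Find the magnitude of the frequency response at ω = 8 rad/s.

Substitute s = j8: numerator = -2 + j16, denominator = -19 + j112.
|H(j8)| = |-2 + j16| / |-19 + j112| = 16.125 / 113.60 ≈ 0.1419.

|H(j8)| ≈ 0.1419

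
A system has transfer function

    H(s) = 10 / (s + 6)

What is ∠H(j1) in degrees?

∠H(j1) ≈ -9.462°

At s = j1: numerator = 10, denominator = 6 + j1.
∠H = ∠num − ∠den = 0° − (9.4623°) = -9.462°.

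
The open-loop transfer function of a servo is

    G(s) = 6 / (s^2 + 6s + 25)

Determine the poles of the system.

The poles are the roots of the denominator s^2 + 6s + 25 = 0.
Using the quadratic formula: s = (-6 ± √(-64))/2 = -3 ± 4j.

s = -3 ± 4j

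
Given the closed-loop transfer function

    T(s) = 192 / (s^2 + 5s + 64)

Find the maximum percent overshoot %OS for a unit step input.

%OS ≈ 35.6%

Comparing s^2 + 5s + 64 to s^2 + 2ζωₙs + ωₙ²: ωₙ = 8 rad/s and ζ = 5/(2·8) = 0.3125.
%OS = 100·exp(−πζ/√(1−ζ²)) = 100·exp(−π·0.3125/√(1−0.3125²)) ≈ 35.6%.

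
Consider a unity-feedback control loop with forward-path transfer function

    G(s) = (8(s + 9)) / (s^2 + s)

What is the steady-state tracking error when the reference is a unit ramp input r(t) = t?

G(s) has one pole at the origin.
This is a Type 1 system. Kv = lim_{s→0} s·G(s) = 72/1.
e_ss = 1/Kv = 1/(72) = 1/72 ≈ 0.01389.

e_ss = 0.01389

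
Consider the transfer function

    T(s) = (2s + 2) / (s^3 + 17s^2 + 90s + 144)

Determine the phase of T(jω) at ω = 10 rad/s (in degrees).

At s = j10: numerator = 2 + j20, denominator = -1556 - j100.
∠T = ∠num − ∠den = 84.289° − (-176.32°) = 260.6°, which wraps to -99.39°.

∠T(j10) ≈ -99.39°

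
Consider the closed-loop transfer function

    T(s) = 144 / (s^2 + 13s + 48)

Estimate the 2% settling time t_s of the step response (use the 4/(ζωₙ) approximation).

Comparing s^2 + 13s + 48 to s^2 + 2ζωₙs + ωₙ²: ωₙ = √48 ≈ 6.928 rad/s and ζ = 13/(2·√48) ≈ 0.9382.
ζωₙ = 13/2 = 6.5, so t_s ≈ 4/(ζωₙ) = 4/6.5 ≈ 0.6154 s.

t_s ≈ 0.6154 s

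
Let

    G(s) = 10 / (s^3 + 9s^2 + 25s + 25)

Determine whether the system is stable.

The denominator s^3 + 9s^2 + 25s + 25 factors as (s^2 + 4s + 5)(s + 5), giving poles at s = -2 ± j, -5.
Since all poles lie strictly in the left half-plane, the system is stable.

stable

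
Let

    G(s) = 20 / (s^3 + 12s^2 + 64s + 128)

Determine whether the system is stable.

The denominator s^3 + 12s^2 + 64s + 128 factors as (s + 4)(s^2 + 8s + 32), giving poles at s = -4, -4 + 4j, -4 - 4j.
Since all poles lie strictly in the left half-plane, the system is stable.

stable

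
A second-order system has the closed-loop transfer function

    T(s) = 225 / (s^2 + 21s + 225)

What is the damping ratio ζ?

ζ = 0.7

Compare the denominator to the standard form s^2 + 2ζωₙs + ωₙ².
ωₙ² = 225, so ωₙ = 15 rad/s.
2ζωₙ = 21, so ζ = 21/(2·15) = 0.7.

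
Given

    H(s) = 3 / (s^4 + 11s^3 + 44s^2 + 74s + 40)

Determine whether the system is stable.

stable

The denominator s^4 + 11s^3 + 44s^2 + 74s + 40 factors as (s^2 + 6s + 10)(s + 1)(s + 4), giving poles at s = -3 + j, -3 - j, -1, -4.
Since all poles lie strictly in the left half-plane, the system is stable.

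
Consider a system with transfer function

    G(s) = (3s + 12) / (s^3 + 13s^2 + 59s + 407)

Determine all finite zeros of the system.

Set the numerator to zero: 3s + 12 = 0, i.e. 3·(s + 4) = 0.
So s = -4.

s = -4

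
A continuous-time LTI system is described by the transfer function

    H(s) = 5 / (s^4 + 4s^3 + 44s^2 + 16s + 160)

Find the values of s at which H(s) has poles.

s = 2j, -2j, -2 + 6j, -2 - 6j

The poles are the roots of the denominator s^4 + 4s^3 + 44s^2 + 16s + 160 = 0.
No real roots exist; factor into two real quadratics: (s^2 + 4)(s^2 + 4s + 40) = 0.
Each quadratic gives a conjugate pair via the quadratic formula.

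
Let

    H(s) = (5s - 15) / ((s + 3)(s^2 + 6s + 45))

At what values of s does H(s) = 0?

Set the numerator to zero: 5s - 15 = 0, i.e. 5·(s - 3) = 0.
So s = 3.

s = 3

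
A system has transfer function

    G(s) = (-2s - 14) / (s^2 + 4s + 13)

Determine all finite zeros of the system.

Set the numerator to zero: -2s - 14 = 0, i.e. -2·(s + 7) = 0.
So s = -7.

s = -7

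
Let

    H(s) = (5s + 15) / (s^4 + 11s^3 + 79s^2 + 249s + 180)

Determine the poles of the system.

s = -3 + 6j, -3 - 6j, -4, -1

The poles are the roots of the denominator s^4 + 11s^3 + 79s^2 + 249s + 180 = 0.
Trying s = -4: the polynomial evaluates to 0, so (s + 4) is a factor.
Dividing out leaves s^3 + 7s^2 + 51s + 45 = 0.
This factors further as (s^2 + 6s + 45)(s + 1) = 0.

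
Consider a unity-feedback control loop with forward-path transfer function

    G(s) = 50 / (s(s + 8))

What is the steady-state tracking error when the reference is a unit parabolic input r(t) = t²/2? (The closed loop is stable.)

G(s) has one pole at the origin.
This is a Type 1 system; Ka = lim_{s→0} s^2·G(s) = 0, so the steady-state error for a parabola input is infinite.

e_ss = ∞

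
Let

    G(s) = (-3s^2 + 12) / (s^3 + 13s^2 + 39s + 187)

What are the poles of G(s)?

The poles are the roots of the denominator s^3 + 13s^2 + 39s + 187 = 0.
Trying s = -11: the polynomial evaluates to 0, so (s + 11) is a factor.
Dividing out leaves s^2 + 2s + 17 = 0.
The quadratic formula then gives s = -1 ± 4j.

s = -1 + 4j, -1 - 4j, -11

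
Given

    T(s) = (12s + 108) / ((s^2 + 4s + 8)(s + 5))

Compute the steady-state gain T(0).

T(0) = 27/10 ≈ 2.700

Set s = 0: T(0) = (108) / (40) = 27/10.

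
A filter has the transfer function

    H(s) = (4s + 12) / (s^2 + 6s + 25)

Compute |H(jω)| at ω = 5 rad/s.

Substitute s = j5: numerator = 12 + j20, denominator = j30.
|H(j5)| = |12 + j20| / |j30| = 23.324 / 30 ≈ 0.7775.

|H(j5)| ≈ 0.7775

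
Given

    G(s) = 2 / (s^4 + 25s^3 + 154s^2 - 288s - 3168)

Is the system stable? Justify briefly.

The denominator s^4 + 25s^3 + 154s^2 - 288s - 3168 factors as (s + 11)(s - 4)(s + 12)(s + 6), giving poles at s = -11, 4, -12, -6.
Since the pole(s) at s = 4 lie in the right half-plane, the system is unstable.

unstable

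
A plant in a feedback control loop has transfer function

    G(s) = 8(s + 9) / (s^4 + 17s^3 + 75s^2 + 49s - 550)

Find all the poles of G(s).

The poles are the roots of the denominator s^4 + 17s^3 + 75s^2 + 49s - 550 = 0.
Trying s = 2: the polynomial evaluates to 0, so (s - 2) is a factor.
Dividing out leaves s^3 + 19s^2 + 113s + 275 = 0.
This factors further as (s^2 + 8s + 25)(s + 11) = 0.

s = -4 ± 3j, 2, -11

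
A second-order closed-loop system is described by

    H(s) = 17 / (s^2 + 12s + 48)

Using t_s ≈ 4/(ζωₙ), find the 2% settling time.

t_s ≈ 0.6667 s

Comparing s^2 + 12s + 48 to s^2 + 2ζωₙs + ωₙ²: ωₙ = √48 ≈ 6.928 rad/s and ζ = 12/(2·√48) ≈ 0.8660.
ζωₙ = 12/2 = 6, so t_s ≈ 4/(ζωₙ) = 4/6 ≈ 0.6667 s.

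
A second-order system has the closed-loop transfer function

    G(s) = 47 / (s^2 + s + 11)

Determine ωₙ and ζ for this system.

Compare the denominator to the standard form s^2 + 2ζωₙs + ωₙ².
ωₙ² = 11, so ωₙ = √11 ≈ 3.317 rad/s.
2ζωₙ = 1, so ζ = 1/(2·√11) ≈ 0.1508.
With ζ = 0.1508 the response is underdamped.

ωₙ ≈ 3.317 rad/s, ζ ≈ 0.1508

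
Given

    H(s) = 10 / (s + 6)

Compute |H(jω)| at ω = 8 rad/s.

|H(j8)| = 1

Substitute s = j8: numerator = 10, denominator = 6 + j8.
|H(j8)| = |10| / |6 + j8| = 10 / 10 = 1.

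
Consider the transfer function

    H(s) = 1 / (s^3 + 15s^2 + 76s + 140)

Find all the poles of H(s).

The poles are the roots of the denominator s^3 + 15s^2 + 76s + 140 = 0.
Trying s = -7: the polynomial evaluates to 0, so (s + 7) is a factor.
Dividing out leaves s^2 + 8s + 20 = 0.
The quadratic formula then gives s = -4 ± 2j.

s = -7, -4 + 2j, -4 - 2j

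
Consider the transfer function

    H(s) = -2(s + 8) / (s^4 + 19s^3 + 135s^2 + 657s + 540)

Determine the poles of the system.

s = -3 ± 6j, -12, -1

The poles are the roots of the denominator s^4 + 19s^3 + 135s^2 + 657s + 540 = 0.
Trying s = -12: the polynomial evaluates to 0, so (s + 12) is a factor.
Dividing out leaves s^3 + 7s^2 + 51s + 45 = 0.
This factors further as (s^2 + 6s + 45)(s + 1) = 0.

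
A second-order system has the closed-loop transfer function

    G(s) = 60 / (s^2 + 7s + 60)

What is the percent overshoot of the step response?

Comparing s^2 + 7s + 60 to s^2 + 2ζωₙs + ωₙ²: ωₙ = √60 ≈ 7.746 rad/s and ζ = 7/(2·√60) ≈ 0.4518.
%OS = 100·exp(−πζ/√(1−ζ²)) = 100·exp(−π·0.4518/√(1−0.4518²)) ≈ 20.4%.

%OS ≈ 20.4%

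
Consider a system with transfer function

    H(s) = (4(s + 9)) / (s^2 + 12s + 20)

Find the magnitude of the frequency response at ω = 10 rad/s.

Substitute s = j10: numerator = 36 + j40, denominator = -80 + j120.
|H(j10)| = |36 + j40| / |-80 + j120| = 53.814 / 144.22 ≈ 0.3731.

|H(j10)| ≈ 0.3731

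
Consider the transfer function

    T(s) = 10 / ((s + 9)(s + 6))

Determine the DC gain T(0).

Set s = 0: T(0) = (10) / (54) = 5/27.

T(0) = 5/27 ≈ 0.1852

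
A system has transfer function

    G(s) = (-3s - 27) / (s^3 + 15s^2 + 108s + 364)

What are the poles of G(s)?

s = -4 ± 6j, -7

The poles are the roots of the denominator s^3 + 15s^2 + 108s + 364 = 0.
Trying s = -7: the polynomial evaluates to 0, so (s + 7) is a factor.
Dividing out leaves s^2 + 8s + 52 = 0.
The quadratic formula then gives s = -4 ± 6j.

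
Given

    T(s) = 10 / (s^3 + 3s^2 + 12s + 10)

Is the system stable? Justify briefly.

The denominator s^3 + 3s^2 + 12s + 10 factors as (s^2 + 2s + 10)(s + 1), giving poles at s = -1 + 3j, -1 - 3j, -1.
Since all poles lie strictly in the left half-plane, the system is stable.

stable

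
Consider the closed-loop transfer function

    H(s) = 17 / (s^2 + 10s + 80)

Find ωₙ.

Compare the denominator to the standard form s^2 + 2ζωₙs + ωₙ².
ωₙ² = 80, so ωₙ = √80 ≈ 8.944 rad/s.

ωₙ ≈ 8.944 rad/s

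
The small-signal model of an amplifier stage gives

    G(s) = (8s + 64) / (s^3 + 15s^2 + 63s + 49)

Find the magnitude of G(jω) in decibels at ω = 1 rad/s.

Substitute s = j1: numerator = 64 + j8, denominator = 34 + j62.
|G(j1)| = |64 + j8| / |34 + j62| = 64.498 / 70.711 ≈ 0.9121.
In decibels: 20·log₁₀(0.9121) ≈ -0.799 dB.

|G(j1)|_dB ≈ -0.799 dB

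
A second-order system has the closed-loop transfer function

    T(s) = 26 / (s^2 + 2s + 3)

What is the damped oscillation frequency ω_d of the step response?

Comparing s^2 + 2s + 3 to s^2 + 2ζωₙs + ωₙ²: ωₙ = √3 ≈ 1.732 rad/s and ζ = 2/(2·√3) ≈ 0.5774.
ζωₙ = 2/2 = 1, so ω_d = ωₙ√(1−ζ²) = √(ωₙ² − (ζωₙ)²) = √(3 − 1²) = √2 ≈ 1.414 rad/s.

ω_d ≈ 1.414 rad/s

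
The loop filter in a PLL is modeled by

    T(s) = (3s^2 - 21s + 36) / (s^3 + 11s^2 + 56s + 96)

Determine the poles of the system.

The poles are the roots of the denominator s^3 + 11s^2 + 56s + 96 = 0.
Trying s = -3: the polynomial evaluates to 0, so (s + 3) is a factor.
Dividing out leaves s^2 + 8s + 32 = 0.
The quadratic formula then gives s = -4 ± 4j.

s = -4 ± 4j, -3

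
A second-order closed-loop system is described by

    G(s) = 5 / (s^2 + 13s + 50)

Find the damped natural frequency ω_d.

ω_d ≈ 2.784 rad/s

Comparing s^2 + 13s + 50 to s^2 + 2ζωₙs + ωₙ²: ωₙ = √50 ≈ 7.071 rad/s and ζ = 13/(2·√50) ≈ 0.9192.
ζωₙ = 13/2 = 6.5, so ω_d = ωₙ√(1−ζ²) = √(ωₙ² − (ζωₙ)²) = √(50 − 6.5²) = √7.75 ≈ 2.784 rad/s.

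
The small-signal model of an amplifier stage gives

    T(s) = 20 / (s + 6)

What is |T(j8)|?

|T(j8)| = 2

Substitute s = j8: numerator = 20, denominator = 6 + j8.
|T(j8)| = |20| / |6 + j8| = 20 / 10 = 2.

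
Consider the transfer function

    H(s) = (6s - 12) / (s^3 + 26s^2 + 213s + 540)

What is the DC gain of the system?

Set s = 0: H(0) = (-12) / (540) = -1/45.

H(0) = -1/45 ≈ -0.02222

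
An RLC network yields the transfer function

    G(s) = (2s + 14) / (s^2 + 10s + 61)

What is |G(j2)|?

Substitute s = j2: numerator = 14 + j4, denominator = 57 + j20.
|G(j2)| = |14 + j4| / |57 + j20| = 14.560 / 60.407 ≈ 0.2410.

|G(j2)| ≈ 0.2410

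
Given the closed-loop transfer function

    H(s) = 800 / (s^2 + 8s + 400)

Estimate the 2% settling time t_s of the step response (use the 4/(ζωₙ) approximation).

Comparing s^2 + 8s + 400 to s^2 + 2ζωₙs + ωₙ²: ωₙ = 20 rad/s and ζ = 8/(2·20) = 0.2.
ζωₙ = 8/2 = 4, so t_s ≈ 4/(ζωₙ) = 4/4 = 1 s.

t_s ≈ 1 s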